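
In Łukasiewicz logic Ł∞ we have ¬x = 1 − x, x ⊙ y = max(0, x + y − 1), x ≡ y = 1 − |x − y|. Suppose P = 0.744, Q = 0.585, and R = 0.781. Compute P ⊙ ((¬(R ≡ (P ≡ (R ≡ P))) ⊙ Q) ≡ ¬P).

R ≡ P = 1 − |0.781 − 0.744| = 1 − 0.037 = 0.963
P ≡ (R ≡ P) = 1 − |0.744 − 0.963| = 1 − 0.219 = 0.781
R ≡ (P ≡ (R ≡ P)) = 1 − |0.781 − 0.781| = 1 − 0.000 = 1.000
¬(R ≡ (P ≡ (R ≡ P))) = 1 − 1.000 = 0.000
¬(R ≡ (P ≡ (R ≡ P))) ⊙ Q = max(0, 0.000 + 0.585 − 1) = max(0, -0.415) = 0.000
¬P = 1 − 0.744 = 0.256
(¬(R ≡ (P ≡ (R ≡ P))) ⊙ Q) ≡ ¬P = 1 − |0.000 − 0.256| = 1 − 0.256 = 0.744
P ⊙ ((¬(R ≡ (P ≡ (R ≡ P))) ⊙ Q) ≡ ¬P) = max(0, 0.744 + 0.744 − 1) = max(0, 0.488) = 0.488

0.488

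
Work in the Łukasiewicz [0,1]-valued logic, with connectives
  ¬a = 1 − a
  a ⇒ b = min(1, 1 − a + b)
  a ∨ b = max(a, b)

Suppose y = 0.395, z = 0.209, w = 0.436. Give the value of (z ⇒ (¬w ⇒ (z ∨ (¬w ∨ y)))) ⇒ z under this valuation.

¬w = 1 − 0.436 = 0.564
¬w ∨ y = max(0.564, 0.395) = 0.564
z ∨ (¬w ∨ y) = max(0.209, 0.564) = 0.564
¬w ⇒ (z ∨ (¬w ∨ y)) = min(1, 1 − 0.564 + 0.564) = min(1, 1.000) = 1.000
z ⇒ (¬w ⇒ (z ∨ (¬w ∨ y))) = min(1, 1 − 0.209 + 1.000) = min(1, 1.791) = 1.000
(z ⇒ (¬w ⇒ (z ∨ (¬w ∨ y)))) ⇒ z = min(1, 1 − 1.000 + 0.209) = min(1, 0.209) = 0.209

0.209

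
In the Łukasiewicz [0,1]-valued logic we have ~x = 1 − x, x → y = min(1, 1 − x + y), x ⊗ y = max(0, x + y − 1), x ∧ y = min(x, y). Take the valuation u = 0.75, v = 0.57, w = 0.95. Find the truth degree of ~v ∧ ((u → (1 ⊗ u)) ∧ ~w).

0.05

~v = 1 − 0.57 = 0.43
1 ⊗ u = max(0, 1.00 + 0.75 − 1) = max(0, 0.75) = 0.75
u → (1 ⊗ u) = min(1, 1 − 0.75 + 0.75) = min(1, 1.00) = 1.00
~w = 1 − 0.95 = 0.05
(u → (1 ⊗ u)) ∧ ~w = min(1.00, 0.05) = 0.05
~v ∧ ((u → (1 ⊗ u)) ∧ ~w) = min(0.43, 0.05) = 0.05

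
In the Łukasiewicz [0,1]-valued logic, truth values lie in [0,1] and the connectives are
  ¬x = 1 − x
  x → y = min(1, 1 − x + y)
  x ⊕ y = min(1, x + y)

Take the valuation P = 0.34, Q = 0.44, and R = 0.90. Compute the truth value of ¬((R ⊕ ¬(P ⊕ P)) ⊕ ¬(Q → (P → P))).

P ⊕ P = min(1, 0.34 + 0.34) = min(1, 0.68) = 0.68
¬(P ⊕ P) = 1 − 0.68 = 0.32
R ⊕ ¬(P ⊕ P) = min(1, 0.90 + 0.32) = min(1, 1.22) = 1.00
P → P = min(1, 1 − 0.34 + 0.34) = min(1, 1.00) = 1.00
Q → (P → P) = min(1, 1 − 0.44 + 1.00) = min(1, 1.56) = 1.00
¬(Q → (P → P)) = 1 − 1.00 = 0.00
(R ⊕ ¬(P ⊕ P)) ⊕ ¬(Q → (P → P)) = min(1, 1.00 + 0.00) = min(1, 1.00) = 1.00
¬((R ⊕ ¬(P ⊕ P)) ⊕ ¬(Q → (P → P))) = 1 − 1.00 = 0.00

0.00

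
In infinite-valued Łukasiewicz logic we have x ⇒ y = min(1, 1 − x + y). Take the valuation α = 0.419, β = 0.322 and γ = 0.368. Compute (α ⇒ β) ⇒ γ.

α ⇒ β = min(1, 1 − 0.419 + 0.322) = min(1, 0.903) = 0.903
(α ⇒ β) ⇒ γ = min(1, 1 − 0.903 + 0.368) = min(1, 0.465) = 0.465

0.465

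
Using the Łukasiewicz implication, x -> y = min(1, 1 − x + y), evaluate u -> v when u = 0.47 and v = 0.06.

u -> v = min(1, 1 − 0.47 + 0.06) = min(1, 0.59) = 0.59
For comparison, the Gödel implication (1 if x ≤ y else y) would give 0.06.

0.59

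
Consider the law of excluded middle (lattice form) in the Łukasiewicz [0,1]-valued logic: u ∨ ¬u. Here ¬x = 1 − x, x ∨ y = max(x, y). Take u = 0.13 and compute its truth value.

0.87

¬u = 1 − 0.13 = 0.87
u ∨ ¬u = max(0.13, 0.87) = 0.87
(The value 0.87 < 1 shows this instance is not satisfied; not a Ł∞-tautology — its value is max(a, 1−a).)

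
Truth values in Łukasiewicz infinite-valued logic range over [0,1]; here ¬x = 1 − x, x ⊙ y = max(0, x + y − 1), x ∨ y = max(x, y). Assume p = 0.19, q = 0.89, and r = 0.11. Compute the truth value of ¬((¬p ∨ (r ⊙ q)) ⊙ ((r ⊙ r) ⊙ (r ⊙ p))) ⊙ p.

0.19

¬p = 1 − 0.19 = 0.81
r ⊙ q = max(0, 0.11 + 0.89 − 1) = max(0, 0.00) = 0.00
¬p ∨ (r ⊙ q) = max(0.81, 0.00) = 0.81
r ⊙ r = max(0, 0.11 + 0.11 − 1) = max(0, -0.78) = 0.00
r ⊙ p = max(0, 0.11 + 0.19 − 1) = max(0, -0.70) = 0.00
(r ⊙ r) ⊙ (r ⊙ p) = max(0, 0.00 + 0.00 − 1) = max(0, -1.00) = 0.00
(¬p ∨ (r ⊙ q)) ⊙ ((r ⊙ r) ⊙ (r ⊙ p)) = max(0, 0.81 + 0.00 − 1) = max(0, -0.19) = 0.00
¬((¬p ∨ (r ⊙ q)) ⊙ ((r ⊙ r) ⊙ (r ⊙ p))) = 1 − 0.00 = 1.00
¬((¬p ∨ (r ⊙ q)) ⊙ ((r ⊙ r) ⊙ (r ⊙ p))) ⊙ p = max(0, 1.00 + 0.19 − 1) = max(0, 0.19) = 0.19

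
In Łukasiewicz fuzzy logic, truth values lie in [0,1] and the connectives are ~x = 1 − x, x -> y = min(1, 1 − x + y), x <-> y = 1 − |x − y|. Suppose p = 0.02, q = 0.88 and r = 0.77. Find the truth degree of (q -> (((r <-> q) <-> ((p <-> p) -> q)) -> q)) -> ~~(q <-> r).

0.89

r <-> q = 1 − |0.77 − 0.88| = 1 − 0.11 = 0.89
p <-> p = 1 − |0.02 − 0.02| = 1 − 0.00 = 1.00
(p <-> p) -> q = min(1, 1 − 1.00 + 0.88) = min(1, 0.88) = 0.88
(r <-> q) <-> ((p <-> p) -> q) = 1 − |0.89 − 0.88| = 1 − 0.01 = 0.99
((r <-> q) <-> ((p <-> p) -> q)) -> q = min(1, 1 − 0.99 + 0.88) = min(1, 0.89) = 0.89
q -> (((r <-> q) <-> ((p <-> p) -> q)) -> q) = min(1, 1 − 0.88 + 0.89) = min(1, 1.01) = 1.00
q <-> r = 1 − |0.88 − 0.77| = 1 − 0.11 = 0.89
~(q <-> r) = 1 − 0.89 = 0.11
~~(q <-> r) = 1 − 0.11 = 0.89
(q -> (((r <-> q) <-> ((p <-> p) -> q)) -> q)) -> ~~(q <-> r) = min(1, 1 − 1.00 + 0.89) = min(1, 0.89) = 0.89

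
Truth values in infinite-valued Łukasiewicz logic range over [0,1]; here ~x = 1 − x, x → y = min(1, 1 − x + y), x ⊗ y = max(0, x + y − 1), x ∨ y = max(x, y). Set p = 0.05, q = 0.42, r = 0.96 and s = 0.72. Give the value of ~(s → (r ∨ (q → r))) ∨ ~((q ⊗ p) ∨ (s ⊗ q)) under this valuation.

q → r = min(1, 1 − 0.42 + 0.96) = min(1, 1.54) = 1.00
r ∨ (q → r) = max(0.96, 1.00) = 1.00
s → (r ∨ (q → r)) = min(1, 1 − 0.72 + 1.00) = min(1, 1.28) = 1.00
~(s → (r ∨ (q → r))) = 1 − 1.00 = 0.00
q ⊗ p = max(0, 0.42 + 0.05 − 1) = max(0, -0.53) = 0.00
s ⊗ q = max(0, 0.72 + 0.42 − 1) = max(0, 0.14) = 0.14
(q ⊗ p) ∨ (s ⊗ q) = max(0.00, 0.14) = 0.14
~((q ⊗ p) ∨ (s ⊗ q)) = 1 − 0.14 = 0.86
~(s → (r ∨ (q → r))) ∨ ~((q ⊗ p) ∨ (s ⊗ q)) = max(0.00, 0.86) = 0.86

0.86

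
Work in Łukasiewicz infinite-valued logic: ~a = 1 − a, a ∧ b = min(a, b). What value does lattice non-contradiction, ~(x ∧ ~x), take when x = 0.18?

~x = 1 − 0.18 = 0.82
x ∧ ~x = min(0.18, 0.82) = 0.18
~(x ∧ ~x) = 1 − 0.18 = 0.82
(The value 0.82 < 1 shows this instance is not satisfied; not a Ł∞-tautology — its value is 1 − min(a, 1−a).)

0.82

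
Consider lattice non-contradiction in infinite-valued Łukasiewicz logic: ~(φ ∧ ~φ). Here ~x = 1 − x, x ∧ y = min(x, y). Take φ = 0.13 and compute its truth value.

~φ = 1 − 0.13 = 0.87
φ ∧ ~φ = min(0.13, 0.87) = 0.13
~(φ ∧ ~φ) = 1 − 0.13 = 0.87
(The value 0.87 < 1 shows this instance is not satisfied; not a Ł∞-tautology — its value is 1 − min(a, 1−a).)

0.87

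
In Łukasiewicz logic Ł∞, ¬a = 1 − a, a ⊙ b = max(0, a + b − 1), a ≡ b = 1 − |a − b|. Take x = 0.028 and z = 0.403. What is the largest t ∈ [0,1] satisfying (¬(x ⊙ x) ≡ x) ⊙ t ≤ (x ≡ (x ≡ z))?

1.000

x ⊙ x = max(0, 0.028 + 0.028 − 1) = max(0, -0.944) = 0.000
¬(x ⊙ x) = 1 − 0.000 = 1.000
¬(x ⊙ x) ≡ x = 1 − |1.000 − 0.028| = 1 − 0.972 = 0.028
So the left factor is ¬(x ⊙ x) ≡ x = 0.028.
x ≡ z = 1 − |0.028 − 0.403| = 1 − 0.375 = 0.625
x ≡ (x ≡ z) = 1 − |0.028 − 0.625| = 1 − 0.597 = 0.403
So the right-hand bound is x ≡ (x ≡ z) = 0.403.
The residuum of the Łukasiewicz t-norm gives the supremum: min(1, 1 − 0.028 + 0.403).
1 − 0.028 + 0.403 = 1.375, so t = min(1, 1.375) = 1.000.
Check: 0.028 ⊙ 1.000 = max(0, 0.028) = 0.028 ≤ 0.403.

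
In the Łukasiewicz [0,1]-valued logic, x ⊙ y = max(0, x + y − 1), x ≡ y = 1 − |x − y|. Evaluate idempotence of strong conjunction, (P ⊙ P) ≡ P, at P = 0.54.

0.54

P ⊙ P = max(0, 0.54 + 0.54 − 1) = max(0, 0.08) = 0.08
(P ⊙ P) ≡ P = 1 − |0.08 − 0.54| = 1 − 0.46 = 0.54
(The value 0.54 < 1 shows this instance is not satisfied; fails in Ł∞ since a ⊗ a = max(0, 2a−1) ≠ a in general.)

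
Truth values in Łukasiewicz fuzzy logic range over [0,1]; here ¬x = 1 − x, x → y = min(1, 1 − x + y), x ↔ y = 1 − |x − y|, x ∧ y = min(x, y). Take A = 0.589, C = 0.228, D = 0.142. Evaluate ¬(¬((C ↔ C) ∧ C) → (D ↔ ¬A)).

0.041

C ↔ C = 1 − |0.228 − 0.228| = 1 − 0.000 = 1.000
(C ↔ C) ∧ C = min(1.000, 0.228) = 0.228
¬((C ↔ C) ∧ C) = 1 − 0.228 = 0.772
¬A = 1 − 0.589 = 0.411
D ↔ ¬A = 1 − |0.142 − 0.411| = 1 − 0.269 = 0.731
¬((C ↔ C) ∧ C) → (D ↔ ¬A) = min(1, 1 − 0.772 + 0.731) = min(1, 0.959) = 0.959
¬(¬((C ↔ C) ∧ C) → (D ↔ ¬A)) = 1 − 0.959 = 0.041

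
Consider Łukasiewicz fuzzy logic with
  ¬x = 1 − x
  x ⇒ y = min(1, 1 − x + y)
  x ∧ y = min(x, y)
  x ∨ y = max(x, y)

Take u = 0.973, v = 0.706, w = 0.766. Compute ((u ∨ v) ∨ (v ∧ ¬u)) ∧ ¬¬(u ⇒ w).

0.793

u ∨ v = max(0.973, 0.706) = 0.973
¬u = 1 − 0.973 = 0.027
v ∧ ¬u = min(0.706, 0.027) = 0.027
(u ∨ v) ∨ (v ∧ ¬u) = max(0.973, 0.027) = 0.973
u ⇒ w = min(1, 1 − 0.973 + 0.766) = min(1, 0.793) = 0.793
¬(u ⇒ w) = 1 − 0.793 = 0.207
¬¬(u ⇒ w) = 1 − 0.207 = 0.793
((u ∨ v) ∨ (v ∧ ¬u)) ∧ ¬¬(u ⇒ w) = min(0.973, 0.793) = 0.793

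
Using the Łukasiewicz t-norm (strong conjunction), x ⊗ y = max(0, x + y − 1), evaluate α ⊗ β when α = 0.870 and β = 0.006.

0.000

α ⊗ β = max(0, 0.870 + 0.006 − 1) = max(0, -0.124) = 0.000
For comparison, the Gödel (minimum) t-norm min(x, y) would give 0.006.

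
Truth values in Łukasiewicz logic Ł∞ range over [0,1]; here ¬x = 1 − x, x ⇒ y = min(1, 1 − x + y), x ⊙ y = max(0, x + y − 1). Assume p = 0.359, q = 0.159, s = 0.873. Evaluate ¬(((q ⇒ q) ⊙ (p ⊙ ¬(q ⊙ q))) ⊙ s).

0.768

q ⇒ q = min(1, 1 − 0.159 + 0.159) = min(1, 1.000) = 1.000
q ⊙ q = max(0, 0.159 + 0.159 − 1) = max(0, -0.682) = 0.000
¬(q ⊙ q) = 1 − 0.000 = 1.000
p ⊙ ¬(q ⊙ q) = max(0, 0.359 + 1.000 − 1) = max(0, 0.359) = 0.359
(q ⇒ q) ⊙ (p ⊙ ¬(q ⊙ q)) = max(0, 1.000 + 0.359 − 1) = max(0, 0.359) = 0.359
((q ⇒ q) ⊙ (p ⊙ ¬(q ⊙ q))) ⊙ s = max(0, 0.359 + 0.873 − 1) = max(0, 0.232) = 0.232
¬(((q ⇒ q) ⊙ (p ⊙ ¬(q ⊙ q))) ⊙ s) = 1 − 0.232 = 0.768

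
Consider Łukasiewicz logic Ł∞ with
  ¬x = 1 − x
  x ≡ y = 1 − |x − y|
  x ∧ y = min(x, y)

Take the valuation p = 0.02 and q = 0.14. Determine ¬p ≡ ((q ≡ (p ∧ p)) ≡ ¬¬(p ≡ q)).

¬p = 1 − 0.02 = 0.98
p ∧ p = min(0.02, 0.02) = 0.02
q ≡ (p ∧ p) = 1 − |0.14 − 0.02| = 1 − 0.12 = 0.88
p ≡ q = 1 − |0.02 − 0.14| = 1 − 0.12 = 0.88
¬(p ≡ q) = 1 − 0.88 = 0.12
¬¬(p ≡ q) = 1 − 0.12 = 0.88
(q ≡ (p ∧ p)) ≡ ¬¬(p ≡ q) = 1 − |0.88 − 0.88| = 1 − 0.00 = 1.00
¬p ≡ ((q ≡ (p ∧ p)) ≡ ¬¬(p ≡ q)) = 1 − |0.98 − 1.00| = 1 − 0.02 = 0.98

0.98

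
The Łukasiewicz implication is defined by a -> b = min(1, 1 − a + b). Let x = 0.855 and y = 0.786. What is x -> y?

x -> y = min(1, 1 − 0.855 + 0.786) = min(1, 0.931) = 0.931
For comparison, the Gödel implication (1 if a ≤ b else b) would give 0.786.

0.931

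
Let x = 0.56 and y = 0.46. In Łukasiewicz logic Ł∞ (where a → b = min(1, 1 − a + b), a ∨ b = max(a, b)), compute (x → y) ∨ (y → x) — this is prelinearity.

1.00

x → y = min(1, 1 − 0.56 + 0.46) = min(1, 0.90) = 0.90
y → x = min(1, 1 − 0.46 + 0.56) = min(1, 1.10) = 1.00
(x → y) ∨ (y → x) = max(0.90, 1.00) = 1.00
(As expected: a Ł∞-tautology — holds in every MV-chain.)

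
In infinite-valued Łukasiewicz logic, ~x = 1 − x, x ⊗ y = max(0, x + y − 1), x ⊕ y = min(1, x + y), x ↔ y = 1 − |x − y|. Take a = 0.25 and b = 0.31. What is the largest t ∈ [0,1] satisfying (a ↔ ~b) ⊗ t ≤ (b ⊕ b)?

1.00

~b = 1 − 0.31 = 0.69
a ↔ ~b = 1 − |0.25 − 0.69| = 1 − 0.44 = 0.56
So the left factor is a ↔ ~b = 0.56.
b ⊕ b = min(1, 0.31 + 0.31) = min(1, 0.62) = 0.62
So the right-hand bound is b ⊕ b = 0.62.
The residuum of the Łukasiewicz t-norm gives the supremum: min(1, 1 − 0.56 + 0.62).
1 − 0.56 + 0.62 = 1.06, so t = min(1, 1.06) = 1.00.
Check: 0.56 ⊗ 1.00 = max(0, 0.56) = 0.56 ≤ 0.62.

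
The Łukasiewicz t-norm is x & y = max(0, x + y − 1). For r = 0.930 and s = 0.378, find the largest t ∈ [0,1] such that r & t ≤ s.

0.448

The residuum of the Łukasiewicz t-norm gives the supremum: min(1, 1 − 0.930 + 0.378).
1 − 0.930 + 0.378 = 0.448, so t = min(1, 0.448) = 0.448.
Check: 0.930 & 0.448 = max(0, 0.378) = 0.378 ≤ 0.378.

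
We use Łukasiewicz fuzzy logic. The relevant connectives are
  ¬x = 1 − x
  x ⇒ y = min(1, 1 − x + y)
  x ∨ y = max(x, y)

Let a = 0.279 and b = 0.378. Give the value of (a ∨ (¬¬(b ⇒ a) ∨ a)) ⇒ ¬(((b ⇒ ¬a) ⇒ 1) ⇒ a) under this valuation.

b ⇒ a = min(1, 1 − 0.378 + 0.279) = min(1, 0.901) = 0.901
¬(b ⇒ a) = 1 − 0.901 = 0.099
¬¬(b ⇒ a) = 1 − 0.099 = 0.901
¬¬(b ⇒ a) ∨ a = max(0.901, 0.279) = 0.901
a ∨ (¬¬(b ⇒ a) ∨ a) = max(0.279, 0.901) = 0.901
¬a = 1 − 0.279 = 0.721
b ⇒ ¬a = min(1, 1 − 0.378 + 0.721) = min(1, 1.343) = 1.000
(b ⇒ ¬a) ⇒ 1 = min(1, 1 − 1.000 + 1.000) = min(1, 1.000) = 1.000
((b ⇒ ¬a) ⇒ 1) ⇒ a = min(1, 1 − 1.000 + 0.279) = min(1, 0.279) = 0.279
¬(((b ⇒ ¬a) ⇒ 1) ⇒ a) = 1 − 0.279 = 0.721
(a ∨ (¬¬(b ⇒ a) ∨ a)) ⇒ ¬(((b ⇒ ¬a) ⇒ 1) ⇒ a) = min(1, 1 − 0.901 + 0.721) = min(1, 0.820) = 0.820

0.820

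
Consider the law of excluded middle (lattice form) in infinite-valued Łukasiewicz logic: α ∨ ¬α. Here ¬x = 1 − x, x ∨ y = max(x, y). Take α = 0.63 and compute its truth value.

¬α = 1 − 0.63 = 0.37
α ∨ ¬α = max(0.63, 0.37) = 0.63
(The value 0.63 < 1 shows this instance is not satisfied; not a Ł∞-tautology — its value is max(a, 1−a).)

0.63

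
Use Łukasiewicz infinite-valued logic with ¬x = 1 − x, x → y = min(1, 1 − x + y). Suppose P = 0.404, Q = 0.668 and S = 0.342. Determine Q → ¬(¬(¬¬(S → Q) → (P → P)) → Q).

0.332

S → Q = min(1, 1 − 0.342 + 0.668) = min(1, 1.326) = 1.000
¬(S → Q) = 1 − 1.000 = 0.000
¬¬(S → Q) = 1 − 0.000 = 1.000
P → P = min(1, 1 − 0.404 + 0.404) = min(1, 1.000) = 1.000
¬¬(S → Q) → (P → P) = min(1, 1 − 1.000 + 1.000) = min(1, 1.000) = 1.000
¬(¬¬(S → Q) → (P → P)) = 1 − 1.000 = 0.000
¬(¬¬(S → Q) → (P → P)) → Q = min(1, 1 − 0.000 + 0.668) = min(1, 1.668) = 1.000
¬(¬(¬¬(S → Q) → (P → P)) → Q) = 1 − 1.000 = 0.000
Q → ¬(¬(¬¬(S → Q) → (P → P)) → Q) = min(1, 1 − 0.668 + 0.000) = min(1, 0.332) = 0.332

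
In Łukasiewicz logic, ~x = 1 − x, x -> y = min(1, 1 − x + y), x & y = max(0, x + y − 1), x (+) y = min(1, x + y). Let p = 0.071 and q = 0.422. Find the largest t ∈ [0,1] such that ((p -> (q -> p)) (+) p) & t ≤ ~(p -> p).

0.000

q -> p = min(1, 1 − 0.422 + 0.071) = min(1, 0.649) = 0.649
p -> (q -> p) = min(1, 1 − 0.071 + 0.649) = min(1, 1.578) = 1.000
(p -> (q -> p)) (+) p = min(1, 1.000 + 0.071) = min(1, 1.071) = 1.000
So the left factor is (p -> (q -> p)) (+) p = 1.000.
p -> p = min(1, 1 − 0.071 + 0.071) = min(1, 1.000) = 1.000
~(p -> p) = 1 − 1.000 = 0.000
So the right-hand bound is ~(p -> p) = 0.000.
The residuum of the Łukasiewicz t-norm gives the supremum: min(1, 1 − 1.000 + 0.000).
1 − 1.000 + 0.000 = 0.000, so t = min(1, 0.000) = 0.000.
Check: 1.000 & 0.000 = max(0, 0.000) = 0.000 ≤ 0.000.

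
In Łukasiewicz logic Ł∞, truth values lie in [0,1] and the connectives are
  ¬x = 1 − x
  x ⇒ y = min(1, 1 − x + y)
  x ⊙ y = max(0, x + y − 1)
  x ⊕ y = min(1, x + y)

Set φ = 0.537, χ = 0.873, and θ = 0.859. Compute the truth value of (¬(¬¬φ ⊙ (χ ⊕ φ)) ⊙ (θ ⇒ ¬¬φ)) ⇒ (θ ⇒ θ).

¬φ = 1 − 0.537 = 0.463
¬¬φ = 1 − 0.463 = 0.537
χ ⊕ φ = min(1, 0.873 + 0.537) = min(1, 1.410) = 1.000
¬¬φ ⊙ (χ ⊕ φ) = max(0, 0.537 + 1.000 − 1) = max(0, 0.537) = 0.537
¬(¬¬φ ⊙ (χ ⊕ φ)) = 1 − 0.537 = 0.463
θ ⇒ ¬¬φ = min(1, 1 − 0.859 + 0.537) = min(1, 0.678) = 0.678
¬(¬¬φ ⊙ (χ ⊕ φ)) ⊙ (θ ⇒ ¬¬φ) = max(0, 0.463 + 0.678 − 1) = max(0, 0.141) = 0.141
θ ⇒ θ = min(1, 1 − 0.859 + 0.859) = min(1, 1.000) = 1.000
(¬(¬¬φ ⊙ (χ ⊕ φ)) ⊙ (θ ⇒ ¬¬φ)) ⇒ (θ ⇒ θ) = min(1, 1 − 0.141 + 1.000) = min(1, 1.859) = 1.000

1.000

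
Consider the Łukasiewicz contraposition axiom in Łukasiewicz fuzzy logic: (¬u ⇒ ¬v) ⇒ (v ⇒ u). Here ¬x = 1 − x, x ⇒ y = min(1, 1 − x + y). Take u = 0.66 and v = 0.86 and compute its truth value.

¬u = 1 − 0.66 = 0.34
¬v = 1 − 0.86 = 0.14
¬u ⇒ ¬v = min(1, 1 − 0.34 + 0.14) = min(1, 0.80) = 0.80
v ⇒ u = min(1, 1 − 0.86 + 0.66) = min(1, 0.80) = 0.80
(¬u ⇒ ¬v) ⇒ (v ⇒ u) = min(1, 1 − 0.80 + 0.80) = min(1, 1.00) = 1.00
(As expected: an axiom of Ł∞, always 1.)

1.00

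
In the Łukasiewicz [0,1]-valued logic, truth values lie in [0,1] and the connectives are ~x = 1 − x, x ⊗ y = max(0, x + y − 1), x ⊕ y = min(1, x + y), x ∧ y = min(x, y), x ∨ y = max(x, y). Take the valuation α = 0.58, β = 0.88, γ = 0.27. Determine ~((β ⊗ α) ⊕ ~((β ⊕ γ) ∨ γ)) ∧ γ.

0.27

β ⊗ α = max(0, 0.88 + 0.58 − 1) = max(0, 0.46) = 0.46
β ⊕ γ = min(1, 0.88 + 0.27) = min(1, 1.15) = 1.00
(β ⊕ γ) ∨ γ = max(1.00, 0.27) = 1.00
~((β ⊕ γ) ∨ γ) = 1 − 1.00 = 0.00
(β ⊗ α) ⊕ ~((β ⊕ γ) ∨ γ) = min(1, 0.46 + 0.00) = min(1, 0.46) = 0.46
~((β ⊗ α) ⊕ ~((β ⊕ γ) ∨ γ)) = 1 − 0.46 = 0.54
~((β ⊗ α) ⊕ ~((β ⊕ γ) ∨ γ)) ∧ γ = min(0.54, 0.27) = 0.27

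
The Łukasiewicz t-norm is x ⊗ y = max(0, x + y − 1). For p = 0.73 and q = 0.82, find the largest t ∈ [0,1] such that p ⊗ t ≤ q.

The residuum of the Łukasiewicz t-norm gives the supremum: min(1, 1 − 0.73 + 0.82).
1 − 0.73 + 0.82 = 1.09, so t = min(1, 1.09) = 1.00.
Check: 0.73 ⊗ 1.00 = max(0, 0.73) = 0.73 ≤ 0.82.

1.00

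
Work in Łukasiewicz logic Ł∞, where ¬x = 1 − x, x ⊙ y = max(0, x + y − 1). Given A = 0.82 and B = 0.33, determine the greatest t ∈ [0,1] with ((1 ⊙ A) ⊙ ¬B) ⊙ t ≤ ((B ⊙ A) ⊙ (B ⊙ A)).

1 ⊙ A = max(0, 1.00 + 0.82 − 1) = max(0, 0.82) = 0.82
¬B = 1 − 0.33 = 0.67
(1 ⊙ A) ⊙ ¬B = max(0, 0.82 + 0.67 − 1) = max(0, 0.49) = 0.49
So the left factor is (1 ⊙ A) ⊙ ¬B = 0.49.
B ⊙ A = max(0, 0.33 + 0.82 − 1) = max(0, 0.15) = 0.15
(B ⊙ A) ⊙ (B ⊙ A) = max(0, 0.15 + 0.15 − 1) = max(0, -0.70) = 0.00
So the right-hand bound is (B ⊙ A) ⊙ (B ⊙ A) = 0.00.
The residuum of the Łukasiewicz t-norm gives the supremum: min(1, 1 − 0.49 + 0.00).
1 − 0.49 + 0.00 = 0.51, so t = min(1, 0.51) = 0.51.
Check: 0.49 ⊙ 0.51 = max(0, 0.00) = 0.00 ≤ 0.00.

0.51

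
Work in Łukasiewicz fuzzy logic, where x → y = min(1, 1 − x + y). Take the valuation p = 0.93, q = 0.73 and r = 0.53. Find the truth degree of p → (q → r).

q → r = min(1, 1 − 0.73 + 0.53) = min(1, 0.80) = 0.80
p → (q → r) = min(1, 1 − 0.93 + 0.80) = min(1, 0.87) = 0.87

0.87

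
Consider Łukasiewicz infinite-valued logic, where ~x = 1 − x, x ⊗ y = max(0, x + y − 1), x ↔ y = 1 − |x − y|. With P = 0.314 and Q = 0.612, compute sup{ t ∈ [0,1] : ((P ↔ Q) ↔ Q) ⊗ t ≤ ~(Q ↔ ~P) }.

P ↔ Q = 1 − |0.314 − 0.612| = 1 − 0.298 = 0.702
(P ↔ Q) ↔ Q = 1 − |0.702 − 0.612| = 1 − 0.090 = 0.910
So the left factor is (P ↔ Q) ↔ Q = 0.910.
~P = 1 − 0.314 = 0.686
Q ↔ ~P = 1 − |0.612 − 0.686| = 1 − 0.074 = 0.926
~(Q ↔ ~P) = 1 − 0.926 = 0.074
So the right-hand bound is ~(Q ↔ ~P) = 0.074.
The residuum of the Łukasiewicz t-norm gives the supremum: min(1, 1 − 0.910 + 0.074).
1 − 0.910 + 0.074 = 0.164, so t = min(1, 0.164) = 0.164.
Check: 0.910 ⊗ 0.164 = max(0, 0.074) = 0.074 ≤ 0.074.

0.164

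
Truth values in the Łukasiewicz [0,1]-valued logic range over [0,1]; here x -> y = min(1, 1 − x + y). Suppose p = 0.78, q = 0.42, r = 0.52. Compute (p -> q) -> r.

0.88

p -> q = min(1, 1 − 0.78 + 0.42) = min(1, 0.64) = 0.64
(p -> q) -> r = min(1, 1 − 0.64 + 0.52) = min(1, 0.88) = 0.88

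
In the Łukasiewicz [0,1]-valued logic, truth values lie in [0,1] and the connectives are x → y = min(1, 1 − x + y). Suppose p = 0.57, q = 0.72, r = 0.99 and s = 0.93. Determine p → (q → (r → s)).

1.00

r → s = min(1, 1 − 0.99 + 0.93) = min(1, 0.94) = 0.94
q → (r → s) = min(1, 1 − 0.72 + 0.94) = min(1, 1.22) = 1.00
p → (q → (r → s)) = min(1, 1 − 0.57 + 1.00) = min(1, 1.43) = 1.00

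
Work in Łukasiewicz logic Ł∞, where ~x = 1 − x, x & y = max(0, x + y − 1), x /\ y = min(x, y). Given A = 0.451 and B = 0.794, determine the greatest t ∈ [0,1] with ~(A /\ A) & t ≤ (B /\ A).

A /\ A = min(0.451, 0.451) = 0.451
~(A /\ A) = 1 − 0.451 = 0.549
So the left factor is ~(A /\ A) = 0.549.
B /\ A = min(0.794, 0.451) = 0.451
So the right-hand bound is B /\ A = 0.451.
The residuum of the Łukasiewicz t-norm gives the supremum: min(1, 1 − 0.549 + 0.451).
1 − 0.549 + 0.451 = 0.902, so t = min(1, 0.902) = 0.902.
Check: 0.549 & 0.902 = max(0, 0.451) = 0.451 ≤ 0.451.

0.902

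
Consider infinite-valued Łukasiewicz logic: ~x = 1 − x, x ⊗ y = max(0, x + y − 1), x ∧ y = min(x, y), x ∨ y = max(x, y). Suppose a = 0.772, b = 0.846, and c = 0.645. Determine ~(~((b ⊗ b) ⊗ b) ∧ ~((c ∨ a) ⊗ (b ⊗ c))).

0.538

b ⊗ b = max(0, 0.846 + 0.846 − 1) = max(0, 0.692) = 0.692
(b ⊗ b) ⊗ b = max(0, 0.692 + 0.846 − 1) = max(0, 0.538) = 0.538
~((b ⊗ b) ⊗ b) = 1 − 0.538 = 0.462
c ∨ a = max(0.645, 0.772) = 0.772
b ⊗ c = max(0, 0.846 + 0.645 − 1) = max(0, 0.491) = 0.491
(c ∨ a) ⊗ (b ⊗ c) = max(0, 0.772 + 0.491 − 1) = max(0, 0.263) = 0.263
~((c ∨ a) ⊗ (b ⊗ c)) = 1 − 0.263 = 0.737
~((b ⊗ b) ⊗ b) ∧ ~((c ∨ a) ⊗ (b ⊗ c)) = min(0.462, 0.737) = 0.462
~(~((b ⊗ b) ⊗ b) ∧ ~((c ∨ a) ⊗ (b ⊗ c))) = 1 − 0.462 = 0.538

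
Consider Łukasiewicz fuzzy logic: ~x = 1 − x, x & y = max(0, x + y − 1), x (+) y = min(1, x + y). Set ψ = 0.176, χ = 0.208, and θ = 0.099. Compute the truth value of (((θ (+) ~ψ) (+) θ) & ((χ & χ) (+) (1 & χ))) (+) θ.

0.307

~ψ = 1 − 0.176 = 0.824
θ (+) ~ψ = min(1, 0.099 + 0.824) = min(1, 0.923) = 0.923
(θ (+) ~ψ) (+) θ = min(1, 0.923 + 0.099) = min(1, 1.022) = 1.000
χ & χ = max(0, 0.208 + 0.208 − 1) = max(0, -0.584) = 0.000
1 & χ = max(0, 1.000 + 0.208 − 1) = max(0, 0.208) = 0.208
(χ & χ) (+) (1 & χ) = min(1, 0.000 + 0.208) = min(1, 0.208) = 0.208
((θ (+) ~ψ) (+) θ) & ((χ & χ) (+) (1 & χ)) = max(0, 1.000 + 0.208 − 1) = max(0, 0.208) = 0.208
(((θ (+) ~ψ) (+) θ) & ((χ & χ) (+) (1 & χ))) (+) θ = min(1, 0.208 + 0.099) = min(1, 0.307) = 0.307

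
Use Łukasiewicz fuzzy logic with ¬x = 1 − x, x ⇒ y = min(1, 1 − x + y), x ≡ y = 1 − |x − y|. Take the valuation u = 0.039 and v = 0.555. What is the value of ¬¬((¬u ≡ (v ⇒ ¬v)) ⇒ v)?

¬u = 1 − 0.039 = 0.961
¬v = 1 − 0.555 = 0.445
v ⇒ ¬v = min(1, 1 − 0.555 + 0.445) = min(1, 0.890) = 0.890
¬u ≡ (v ⇒ ¬v) = 1 − |0.961 − 0.890| = 1 − 0.071 = 0.929
(¬u ≡ (v ⇒ ¬v)) ⇒ v = min(1, 1 − 0.929 + 0.555) = min(1, 0.626) = 0.626
¬((¬u ≡ (v ⇒ ¬v)) ⇒ v) = 1 − 0.626 = 0.374
¬¬((¬u ≡ (v ⇒ ¬v)) ⇒ v) = 1 − 0.374 = 0.626

0.626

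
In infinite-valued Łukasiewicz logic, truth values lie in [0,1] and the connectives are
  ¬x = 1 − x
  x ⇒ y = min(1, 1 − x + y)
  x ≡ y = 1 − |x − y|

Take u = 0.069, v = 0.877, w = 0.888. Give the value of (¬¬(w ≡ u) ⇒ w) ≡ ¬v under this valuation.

0.123

w ≡ u = 1 − |0.888 − 0.069| = 1 − 0.819 = 0.181
¬(w ≡ u) = 1 − 0.181 = 0.819
¬¬(w ≡ u) = 1 − 0.819 = 0.181
¬¬(w ≡ u) ⇒ w = min(1, 1 − 0.181 + 0.888) = min(1, 1.707) = 1.000
¬v = 1 − 0.877 = 0.123
(¬¬(w ≡ u) ⇒ w) ≡ ¬v = 1 − |1.000 − 0.123| = 1 − 0.877 = 0.123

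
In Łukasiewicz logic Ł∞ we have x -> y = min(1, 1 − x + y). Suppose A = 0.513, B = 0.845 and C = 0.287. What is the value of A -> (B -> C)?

0.929

B -> C = min(1, 1 − 0.845 + 0.287) = min(1, 0.442) = 0.442
A -> (B -> C) = min(1, 1 − 0.513 + 0.442) = min(1, 0.929) = 0.929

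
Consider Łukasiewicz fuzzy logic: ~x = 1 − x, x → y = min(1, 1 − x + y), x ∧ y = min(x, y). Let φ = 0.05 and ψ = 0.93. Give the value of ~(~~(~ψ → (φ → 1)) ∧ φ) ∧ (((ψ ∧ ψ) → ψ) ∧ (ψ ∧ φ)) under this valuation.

0.05

~ψ = 1 − 0.93 = 0.07
φ → 1 = min(1, 1 − 0.05 + 1.00) = min(1, 1.95) = 1.00
~ψ → (φ → 1) = min(1, 1 − 0.07 + 1.00) = min(1, 1.93) = 1.00
~(~ψ → (φ → 1)) = 1 − 1.00 = 0.00
~~(~ψ → (φ → 1)) = 1 − 0.00 = 1.00
~~(~ψ → (φ → 1)) ∧ φ = min(1.00, 0.05) = 0.05
~(~~(~ψ → (φ → 1)) ∧ φ) = 1 − 0.05 = 0.95
ψ ∧ ψ = min(0.93, 0.93) = 0.93
(ψ ∧ ψ) → ψ = min(1, 1 − 0.93 + 0.93) = min(1, 1.00) = 1.00
ψ ∧ φ = min(0.93, 0.05) = 0.05
((ψ ∧ ψ) → ψ) ∧ (ψ ∧ φ) = min(1.00, 0.05) = 0.05
~(~~(~ψ → (φ → 1)) ∧ φ) ∧ (((ψ ∧ ψ) → ψ) ∧ (ψ ∧ φ)) = min(0.95, 0.05) = 0.05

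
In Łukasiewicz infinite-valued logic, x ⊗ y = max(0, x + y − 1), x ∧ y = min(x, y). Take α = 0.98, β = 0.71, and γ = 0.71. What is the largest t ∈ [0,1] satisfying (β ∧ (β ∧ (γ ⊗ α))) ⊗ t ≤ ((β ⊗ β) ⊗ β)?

γ ⊗ α = max(0, 0.71 + 0.98 − 1) = max(0, 0.69) = 0.69
β ∧ (γ ⊗ α) = min(0.71, 0.69) = 0.69
β ∧ (β ∧ (γ ⊗ α)) = min(0.71, 0.69) = 0.69
So the left factor is β ∧ (β ∧ (γ ⊗ α)) = 0.69.
β ⊗ β = max(0, 0.71 + 0.71 − 1) = max(0, 0.42) = 0.42
(β ⊗ β) ⊗ β = max(0, 0.42 + 0.71 − 1) = max(0, 0.13) = 0.13
So the right-hand bound is (β ⊗ β) ⊗ β = 0.13.
The residuum of the Łukasiewicz t-norm gives the supremum: min(1, 1 − 0.69 + 0.13).
1 − 0.69 + 0.13 = 0.44, so t = min(1, 0.44) = 0.44.
Check: 0.69 ⊗ 0.44 = max(0, 0.13) = 0.13 ≤ 0.13.

0.44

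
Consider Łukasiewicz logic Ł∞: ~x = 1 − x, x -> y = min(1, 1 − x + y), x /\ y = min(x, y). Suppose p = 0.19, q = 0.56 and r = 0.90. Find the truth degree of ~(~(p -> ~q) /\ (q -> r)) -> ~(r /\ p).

~q = 1 − 0.56 = 0.44
p -> ~q = min(1, 1 − 0.19 + 0.44) = min(1, 1.25) = 1.00
~(p -> ~q) = 1 − 1.00 = 0.00
q -> r = min(1, 1 − 0.56 + 0.90) = min(1, 1.34) = 1.00
~(p -> ~q) /\ (q -> r) = min(0.00, 1.00) = 0.00
~(~(p -> ~q) /\ (q -> r)) = 1 − 0.00 = 1.00
r /\ p = min(0.90, 0.19) = 0.19
~(r /\ p) = 1 − 0.19 = 0.81
~(~(p -> ~q) /\ (q -> r)) -> ~(r /\ p) = min(1, 1 − 1.00 + 0.81) = min(1, 0.81) = 0.81

0.81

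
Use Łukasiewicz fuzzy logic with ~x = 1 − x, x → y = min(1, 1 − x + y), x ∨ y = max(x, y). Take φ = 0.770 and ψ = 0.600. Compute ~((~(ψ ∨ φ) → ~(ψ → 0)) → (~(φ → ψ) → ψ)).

ψ ∨ φ = max(0.600, 0.770) = 0.770
~(ψ ∨ φ) = 1 − 0.770 = 0.230
ψ → 0 = min(1, 1 − 0.600 + 0.000) = min(1, 0.400) = 0.400
~(ψ → 0) = 1 − 0.400 = 0.600
~(ψ ∨ φ) → ~(ψ → 0) = min(1, 1 − 0.230 + 0.600) = min(1, 1.370) = 1.000
φ → ψ = min(1, 1 − 0.770 + 0.600) = min(1, 0.830) = 0.830
~(φ → ψ) = 1 − 0.830 = 0.170
~(φ → ψ) → ψ = min(1, 1 − 0.170 + 0.600) = min(1, 1.430) = 1.000
(~(ψ ∨ φ) → ~(ψ → 0)) → (~(φ → ψ) → ψ) = min(1, 1 − 1.000 + 1.000) = min(1, 1.000) = 1.000
~((~(ψ ∨ φ) → ~(ψ → 0)) → (~(φ → ψ) → ψ)) = 1 − 1.000 = 0.000

0.000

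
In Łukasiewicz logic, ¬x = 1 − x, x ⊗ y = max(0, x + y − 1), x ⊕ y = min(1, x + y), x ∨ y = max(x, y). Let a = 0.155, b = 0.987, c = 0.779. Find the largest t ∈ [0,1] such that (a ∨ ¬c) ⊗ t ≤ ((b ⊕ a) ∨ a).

¬c = 1 − 0.779 = 0.221
a ∨ ¬c = max(0.155, 0.221) = 0.221
So the left factor is a ∨ ¬c = 0.221.
b ⊕ a = min(1, 0.987 + 0.155) = min(1, 1.142) = 1.000
(b ⊕ a) ∨ a = max(1.000, 0.155) = 1.000
So the right-hand bound is (b ⊕ a) ∨ a = 1.000.
The residuum of the Łukasiewicz t-norm gives the supremum: min(1, 1 − 0.221 + 1.000).
1 − 0.221 + 1.000 = 1.779, so t = min(1, 1.779) = 1.000.
Check: 0.221 ⊗ 1.000 = max(0, 0.221) = 0.221 ≤ 1.000.

1.000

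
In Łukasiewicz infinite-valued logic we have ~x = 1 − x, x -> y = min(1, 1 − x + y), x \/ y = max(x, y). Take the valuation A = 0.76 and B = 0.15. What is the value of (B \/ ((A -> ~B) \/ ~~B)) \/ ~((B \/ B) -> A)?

1.00

~B = 1 − 0.15 = 0.85
A -> ~B = min(1, 1 − 0.76 + 0.85) = min(1, 1.09) = 1.00
~~B = 1 − 0.85 = 0.15
(A -> ~B) \/ ~~B = max(1.00, 0.15) = 1.00
B \/ ((A -> ~B) \/ ~~B) = max(0.15, 1.00) = 1.00
B \/ B = max(0.15, 0.15) = 0.15
(B \/ B) -> A = min(1, 1 − 0.15 + 0.76) = min(1, 1.61) = 1.00
~((B \/ B) -> A) = 1 − 1.00 = 0.00
(B \/ ((A -> ~B) \/ ~~B)) \/ ~((B \/ B) -> A) = max(1.00, 0.00) = 1.00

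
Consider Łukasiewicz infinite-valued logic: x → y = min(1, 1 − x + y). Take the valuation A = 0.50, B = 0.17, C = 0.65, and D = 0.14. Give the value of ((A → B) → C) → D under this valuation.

A → B = min(1, 1 − 0.50 + 0.17) = min(1, 0.67) = 0.67
(A → B) → C = min(1, 1 − 0.67 + 0.65) = min(1, 0.98) = 0.98
((A → B) → C) → D = min(1, 1 − 0.98 + 0.14) = min(1, 0.16) = 0.16

0.16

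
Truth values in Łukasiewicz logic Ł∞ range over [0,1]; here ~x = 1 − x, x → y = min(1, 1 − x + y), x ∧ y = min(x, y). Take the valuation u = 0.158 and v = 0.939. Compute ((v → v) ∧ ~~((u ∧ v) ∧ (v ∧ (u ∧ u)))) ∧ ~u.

0.158

v → v = min(1, 1 − 0.939 + 0.939) = min(1, 1.000) = 1.000
u ∧ v = min(0.158, 0.939) = 0.158
u ∧ u = min(0.158, 0.158) = 0.158
v ∧ (u ∧ u) = min(0.939, 0.158) = 0.158
(u ∧ v) ∧ (v ∧ (u ∧ u)) = min(0.158, 0.158) = 0.158
~((u ∧ v) ∧ (v ∧ (u ∧ u))) = 1 − 0.158 = 0.842
~~((u ∧ v) ∧ (v ∧ (u ∧ u))) = 1 − 0.842 = 0.158
(v → v) ∧ ~~((u ∧ v) ∧ (v ∧ (u ∧ u))) = min(1.000, 0.158) = 0.158
~u = 1 − 0.158 = 0.842
((v → v) ∧ ~~((u ∧ v) ∧ (v ∧ (u ∧ u)))) ∧ ~u = min(0.158, 0.842) = 0.158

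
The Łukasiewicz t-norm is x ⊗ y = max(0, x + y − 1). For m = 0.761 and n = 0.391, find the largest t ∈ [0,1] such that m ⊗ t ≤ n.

The residuum of the Łukasiewicz t-norm gives the supremum: min(1, 1 − 0.761 + 0.391).
1 − 0.761 + 0.391 = 0.630, so t = min(1, 0.630) = 0.630.
Check: 0.761 ⊗ 0.630 = max(0, 0.391) = 0.391 ≤ 0.391.

0.630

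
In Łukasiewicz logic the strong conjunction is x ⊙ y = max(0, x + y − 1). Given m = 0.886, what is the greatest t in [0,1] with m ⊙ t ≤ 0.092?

0.206

The residuum of the Łukasiewicz t-norm gives the supremum: min(1, 1 − 0.886 + 0.092).
1 − 0.886 + 0.092 = 0.206, so t = min(1, 0.206) = 0.206.
Check: 0.886 ⊙ 0.206 = max(0, 0.092) = 0.092 ≤ 0.092.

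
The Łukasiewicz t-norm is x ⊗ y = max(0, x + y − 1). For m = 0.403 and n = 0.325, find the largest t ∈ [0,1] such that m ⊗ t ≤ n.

0.922

The residuum of the Łukasiewicz t-norm gives the supremum: min(1, 1 − 0.403 + 0.325).
1 − 0.403 + 0.325 = 0.922, so t = min(1, 0.922) = 0.922.
Check: 0.403 ⊗ 0.922 = max(0, 0.325) = 0.325 ≤ 0.325.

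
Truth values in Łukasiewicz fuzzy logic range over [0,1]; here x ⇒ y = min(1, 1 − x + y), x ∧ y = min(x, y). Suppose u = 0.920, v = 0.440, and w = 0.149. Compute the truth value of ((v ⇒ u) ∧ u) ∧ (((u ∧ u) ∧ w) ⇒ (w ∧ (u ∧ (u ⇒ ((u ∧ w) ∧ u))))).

v ⇒ u = min(1, 1 − 0.440 + 0.920) = min(1, 1.480) = 1.000
(v ⇒ u) ∧ u = min(1.000, 0.920) = 0.920
u ∧ u = min(0.920, 0.920) = 0.920
(u ∧ u) ∧ w = min(0.920, 0.149) = 0.149
u ∧ w = min(0.920, 0.149) = 0.149
(u ∧ w) ∧ u = min(0.149, 0.920) = 0.149
u ⇒ ((u ∧ w) ∧ u) = min(1, 1 − 0.920 + 0.149) = min(1, 0.229) = 0.229
u ∧ (u ⇒ ((u ∧ w) ∧ u)) = min(0.920, 0.229) = 0.229
w ∧ (u ∧ (u ⇒ ((u ∧ w) ∧ u))) = min(0.149, 0.229) = 0.149
((u ∧ u) ∧ w) ⇒ (w ∧ (u ∧ (u ⇒ ((u ∧ w) ∧ u)))) = min(1, 1 − 0.149 + 0.149) = min(1, 1.000) = 1.000
((v ⇒ u) ∧ u) ∧ (((u ∧ u) ∧ w) ⇒ (w ∧ (u ∧ (u ⇒ ((u ∧ w) ∧ u))))) = min(0.920, 1.000) = 0.920

0.920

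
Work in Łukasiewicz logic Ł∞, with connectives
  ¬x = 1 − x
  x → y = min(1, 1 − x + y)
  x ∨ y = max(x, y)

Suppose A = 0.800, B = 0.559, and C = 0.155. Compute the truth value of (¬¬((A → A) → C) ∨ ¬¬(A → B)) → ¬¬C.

A → A = min(1, 1 − 0.800 + 0.800) = min(1, 1.000) = 1.000
(A → A) → C = min(1, 1 − 1.000 + 0.155) = min(1, 0.155) = 0.155
¬((A → A) → C) = 1 − 0.155 = 0.845
¬¬((A → A) → C) = 1 − 0.845 = 0.155
A → B = min(1, 1 − 0.800 + 0.559) = min(1, 0.759) = 0.759
¬(A → B) = 1 − 0.759 = 0.241
¬¬(A → B) = 1 − 0.241 = 0.759
¬¬((A → A) → C) ∨ ¬¬(A → B) = max(0.155, 0.759) = 0.759
¬C = 1 − 0.155 = 0.845
¬¬C = 1 − 0.845 = 0.155
(¬¬((A → A) → C) ∨ ¬¬(A → B)) → ¬¬C = min(1, 1 − 0.759 + 0.155) = min(1, 0.396) = 0.396

0.396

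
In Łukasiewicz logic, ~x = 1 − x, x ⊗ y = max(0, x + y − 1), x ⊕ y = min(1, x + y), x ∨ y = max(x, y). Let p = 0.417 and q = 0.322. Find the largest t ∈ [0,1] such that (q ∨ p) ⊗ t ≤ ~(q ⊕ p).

0.844

q ∨ p = max(0.322, 0.417) = 0.417
So the left factor is q ∨ p = 0.417.
q ⊕ p = min(1, 0.322 + 0.417) = min(1, 0.739) = 0.739
~(q ⊕ p) = 1 − 0.739 = 0.261
So the right-hand bound is ~(q ⊕ p) = 0.261.
The residuum of the Łukasiewicz t-norm gives the supremum: min(1, 1 − 0.417 + 0.261).
1 − 0.417 + 0.261 = 0.844, so t = min(1, 0.844) = 0.844.
Check: 0.417 ⊗ 0.844 = max(0, 0.261) = 0.261 ≤ 0.261.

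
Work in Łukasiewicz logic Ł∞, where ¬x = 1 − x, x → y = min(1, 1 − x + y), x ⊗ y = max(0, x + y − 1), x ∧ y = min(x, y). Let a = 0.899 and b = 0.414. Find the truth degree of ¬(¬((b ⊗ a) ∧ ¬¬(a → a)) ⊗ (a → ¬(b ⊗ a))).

0.525

b ⊗ a = max(0, 0.414 + 0.899 − 1) = max(0, 0.313) = 0.313
a → a = min(1, 1 − 0.899 + 0.899) = min(1, 1.000) = 1.000
¬(a → a) = 1 − 1.000 = 0.000
¬¬(a → a) = 1 − 0.000 = 1.000
(b ⊗ a) ∧ ¬¬(a → a) = min(0.313, 1.000) = 0.313
¬((b ⊗ a) ∧ ¬¬(a → a)) = 1 − 0.313 = 0.687
¬(b ⊗ a) = 1 − 0.313 = 0.687
a → ¬(b ⊗ a) = min(1, 1 − 0.899 + 0.687) = min(1, 0.788) = 0.788
¬((b ⊗ a) ∧ ¬¬(a → a)) ⊗ (a → ¬(b ⊗ a)) = max(0, 0.687 + 0.788 − 1) = max(0, 0.475) = 0.475
¬(¬((b ⊗ a) ∧ ¬¬(a → a)) ⊗ (a → ¬(b ⊗ a))) = 1 − 0.475 = 0.525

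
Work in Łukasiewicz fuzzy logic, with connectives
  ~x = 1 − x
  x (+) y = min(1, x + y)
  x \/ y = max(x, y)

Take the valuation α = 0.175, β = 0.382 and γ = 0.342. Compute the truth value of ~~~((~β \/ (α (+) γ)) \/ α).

0.382

~β = 1 − 0.382 = 0.618
α (+) γ = min(1, 0.175 + 0.342) = min(1, 0.517) = 0.517
~β \/ (α (+) γ) = max(0.618, 0.517) = 0.618
(~β \/ (α (+) γ)) \/ α = max(0.618, 0.175) = 0.618
~((~β \/ (α (+) γ)) \/ α) = 1 − 0.618 = 0.382
~~((~β \/ (α (+) γ)) \/ α) = 1 − 0.382 = 0.618
~~~((~β \/ (α (+) γ)) \/ α) = 1 − 0.618 = 0.382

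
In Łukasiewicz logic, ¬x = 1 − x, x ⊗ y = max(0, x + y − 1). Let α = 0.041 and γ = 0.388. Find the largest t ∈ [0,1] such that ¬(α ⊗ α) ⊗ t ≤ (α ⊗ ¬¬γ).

0.000

α ⊗ α = max(0, 0.041 + 0.041 − 1) = max(0, -0.918) = 0.000
¬(α ⊗ α) = 1 − 0.000 = 1.000
So the left factor is ¬(α ⊗ α) = 1.000.
¬γ = 1 − 0.388 = 0.612
¬¬γ = 1 − 0.612 = 0.388
α ⊗ ¬¬γ = max(0, 0.041 + 0.388 − 1) = max(0, -0.571) = 0.000
So the right-hand bound is α ⊗ ¬¬γ = 0.000.
The residuum of the Łukasiewicz t-norm gives the supremum: min(1, 1 − 1.000 + 0.000).
1 − 1.000 + 0.000 = 0.000, so t = min(1, 0.000) = 0.000.
Check: 1.000 ⊗ 0.000 = max(0, 0.000) = 0.000 ≤ 0.000.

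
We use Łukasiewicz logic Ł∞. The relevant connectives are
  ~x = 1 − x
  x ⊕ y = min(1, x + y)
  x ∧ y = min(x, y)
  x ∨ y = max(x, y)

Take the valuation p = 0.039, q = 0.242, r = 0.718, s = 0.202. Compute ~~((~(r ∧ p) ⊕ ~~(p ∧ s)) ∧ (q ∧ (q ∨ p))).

r ∧ p = min(0.718, 0.039) = 0.039
~(r ∧ p) = 1 − 0.039 = 0.961
p ∧ s = min(0.039, 0.202) = 0.039
~(p ∧ s) = 1 − 0.039 = 0.961
~~(p ∧ s) = 1 − 0.961 = 0.039
~(r ∧ p) ⊕ ~~(p ∧ s) = min(1, 0.961 + 0.039) = min(1, 1.000) = 1.000
q ∨ p = max(0.242, 0.039) = 0.242
q ∧ (q ∨ p) = min(0.242, 0.242) = 0.242
(~(r ∧ p) ⊕ ~~(p ∧ s)) ∧ (q ∧ (q ∨ p)) = min(1.000, 0.242) = 0.242
~((~(r ∧ p) ⊕ ~~(p ∧ s)) ∧ (q ∧ (q ∨ p))) = 1 − 0.242 = 0.758
~~((~(r ∧ p) ⊕ ~~(p ∧ s)) ∧ (q ∧ (q ∨ p))) = 1 − 0.758 = 0.242

0.242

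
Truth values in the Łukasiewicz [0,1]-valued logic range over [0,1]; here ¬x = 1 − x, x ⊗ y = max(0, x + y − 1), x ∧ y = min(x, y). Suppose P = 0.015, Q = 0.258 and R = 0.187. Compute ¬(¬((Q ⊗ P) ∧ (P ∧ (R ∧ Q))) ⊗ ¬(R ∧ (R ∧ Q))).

0.187

Q ⊗ P = max(0, 0.258 + 0.015 − 1) = max(0, -0.727) = 0.000
R ∧ Q = min(0.187, 0.258) = 0.187
P ∧ (R ∧ Q) = min(0.015, 0.187) = 0.015
(Q ⊗ P) ∧ (P ∧ (R ∧ Q)) = min(0.000, 0.015) = 0.000
¬((Q ⊗ P) ∧ (P ∧ (R ∧ Q))) = 1 − 0.000 = 1.000
R ∧ (R ∧ Q) = min(0.187, 0.187) = 0.187
¬(R ∧ (R ∧ Q)) = 1 − 0.187 = 0.813
¬((Q ⊗ P) ∧ (P ∧ (R ∧ Q))) ⊗ ¬(R ∧ (R ∧ Q)) = max(0, 1.000 + 0.813 − 1) = max(0, 0.813) = 0.813
¬(¬((Q ⊗ P) ∧ (P ∧ (R ∧ Q))) ⊗ ¬(R ∧ (R ∧ Q))) = 1 − 0.813 = 0.187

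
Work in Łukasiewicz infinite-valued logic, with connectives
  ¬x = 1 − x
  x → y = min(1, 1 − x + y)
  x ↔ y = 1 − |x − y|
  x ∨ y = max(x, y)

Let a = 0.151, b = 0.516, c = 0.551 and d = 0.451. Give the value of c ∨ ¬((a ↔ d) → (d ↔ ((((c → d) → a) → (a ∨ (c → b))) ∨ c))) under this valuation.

0.551

a ↔ d = 1 − |0.151 − 0.451| = 1 − 0.300 = 0.700
c → d = min(1, 1 − 0.551 + 0.451) = min(1, 0.900) = 0.900
(c → d) → a = min(1, 1 − 0.900 + 0.151) = min(1, 0.251) = 0.251
c → b = min(1, 1 − 0.551 + 0.516) = min(1, 0.965) = 0.965
a ∨ (c → b) = max(0.151, 0.965) = 0.965
((c → d) → a) → (a ∨ (c → b)) = min(1, 1 − 0.251 + 0.965) = min(1, 1.714) = 1.000
(((c → d) → a) → (a ∨ (c → b))) ∨ c = max(1.000, 0.551) = 1.000
d ↔ ((((c → d) → a) → (a ∨ (c → b))) ∨ c) = 1 − |0.451 − 1.000| = 1 − 0.549 = 0.451
(a ↔ d) → (d ↔ ((((c → d) → a) → (a ∨ (c → b))) ∨ c)) = min(1, 1 − 0.700 + 0.451) = min(1, 0.751) = 0.751
¬((a ↔ d) → (d ↔ ((((c → d) → a) → (a ∨ (c → b))) ∨ c))) = 1 − 0.751 = 0.249
c ∨ ¬((a ↔ d) → (d ↔ ((((c → d) → a) → (a ∨ (c → b))) ∨ c))) = max(0.551, 0.249) = 0.551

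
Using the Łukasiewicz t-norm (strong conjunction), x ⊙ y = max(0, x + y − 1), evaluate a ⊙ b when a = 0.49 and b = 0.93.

0.42

a ⊙ b = max(0, 0.49 + 0.93 − 1) = max(0, 0.42) = 0.42
For comparison, the Gödel (minimum) t-norm min(x, y) would give 0.49.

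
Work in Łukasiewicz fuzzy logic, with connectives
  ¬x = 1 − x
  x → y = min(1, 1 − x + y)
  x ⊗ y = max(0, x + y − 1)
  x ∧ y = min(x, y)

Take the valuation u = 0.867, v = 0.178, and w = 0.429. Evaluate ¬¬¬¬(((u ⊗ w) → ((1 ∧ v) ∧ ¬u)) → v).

0.341

u ⊗ w = max(0, 0.867 + 0.429 − 1) = max(0, 0.296) = 0.296
1 ∧ v = min(1.000, 0.178) = 0.178
¬u = 1 − 0.867 = 0.133
(1 ∧ v) ∧ ¬u = min(0.178, 0.133) = 0.133
(u ⊗ w) → ((1 ∧ v) ∧ ¬u) = min(1, 1 − 0.296 + 0.133) = min(1, 0.837) = 0.837
((u ⊗ w) → ((1 ∧ v) ∧ ¬u)) → v = min(1, 1 − 0.837 + 0.178) = min(1, 0.341) = 0.341
¬(((u ⊗ w) → ((1 ∧ v) ∧ ¬u)) → v) = 1 − 0.341 = 0.659
¬¬(((u ⊗ w) → ((1 ∧ v) ∧ ¬u)) → v) = 1 − 0.659 = 0.341
¬¬¬(((u ⊗ w) → ((1 ∧ v) ∧ ¬u)) → v) = 1 − 0.341 = 0.659
¬¬¬¬(((u ⊗ w) → ((1 ∧ v) ∧ ¬u)) → v) = 1 − 0.659 = 0.341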